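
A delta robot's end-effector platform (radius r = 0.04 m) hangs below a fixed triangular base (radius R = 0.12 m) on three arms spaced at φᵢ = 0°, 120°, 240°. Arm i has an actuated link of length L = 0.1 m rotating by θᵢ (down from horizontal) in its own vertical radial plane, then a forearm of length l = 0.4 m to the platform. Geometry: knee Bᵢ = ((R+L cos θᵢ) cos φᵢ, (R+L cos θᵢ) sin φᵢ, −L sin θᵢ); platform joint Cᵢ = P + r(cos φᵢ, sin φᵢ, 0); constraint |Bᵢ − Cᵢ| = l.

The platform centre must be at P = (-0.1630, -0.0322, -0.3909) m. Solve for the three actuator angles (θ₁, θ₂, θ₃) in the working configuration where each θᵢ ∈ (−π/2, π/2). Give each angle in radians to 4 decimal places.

θ₁ = 1.3083, θ₂ = 0.4360, θ₃ = 0.1738

rotate P by −φ1: (-0.1630, -0.0322, -0.3909)
  e−x'=0.2430;  (l²−L²−(e−x')²−y'²−z²)/2L = -0.3144
  γ=atan2(-0.3909,0.2430)=-1.0146;  ψ=arccos(-0.6832)=2.3229;  θ1=γ+ψ≈1.3083
rotate P by −φ2: (0.0536, 0.1573, -0.3909)
  A=0.0264, B=-0.3909, C=(l²−L²−A²−y'²−z²)/(2L)=-0.1412
  √(A²+B²)=0.3918;  θ2 = -1.5034+1.9394 ≈ 0.4360
arm 3 (φ=240.0°): x'=0.1094, y'=-0.1251
  A=-0.0294, B=-0.3909, C=(l²−L²−A²−y'²−z²)/(2L)=-0.0965
  √(A²+B²)=0.3920;  θ3 = -1.6458+1.8196 ≈ 0.1738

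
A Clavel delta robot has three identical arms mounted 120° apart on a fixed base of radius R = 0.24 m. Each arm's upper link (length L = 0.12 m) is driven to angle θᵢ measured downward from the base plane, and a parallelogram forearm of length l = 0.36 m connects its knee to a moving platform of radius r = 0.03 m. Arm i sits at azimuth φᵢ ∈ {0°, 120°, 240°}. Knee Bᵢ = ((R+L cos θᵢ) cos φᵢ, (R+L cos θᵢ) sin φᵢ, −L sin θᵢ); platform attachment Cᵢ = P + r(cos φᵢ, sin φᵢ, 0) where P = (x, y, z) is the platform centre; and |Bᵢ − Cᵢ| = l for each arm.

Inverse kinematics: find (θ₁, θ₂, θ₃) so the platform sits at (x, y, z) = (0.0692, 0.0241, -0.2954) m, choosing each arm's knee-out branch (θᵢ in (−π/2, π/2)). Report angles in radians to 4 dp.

θ₁ = 0.3487, θ₂ = 0.9602, θ₃ = 1.2217

rotate P by −φ1: (0.0692, 0.0241, -0.2954)
  e−x'=0.1408;  (l²−L²−(e−x')²−y'²−z²)/2L = 0.0314
  √(A²+B²)=0.3272;  θ1 = -1.1260+1.4747 ≈ 0.3487
rotate P by −φ2: (-0.0137, -0.0720, -0.2954)
  e−x'=0.2237;  (l²−L²−(e−x')²−y'²−z²)/2L = -0.1137
  γ=atan2(-0.2954,0.2237)=-0.9226;  ψ=arccos(-0.3069)=1.8828;  θ2=γ+ψ≈0.9602
φ3=240.0° → target in arm frame (-0.0555, 0.0479)
  e−x'=0.2655;  (l²−L²−(e−x')²−y'²−z²)/2L = -0.1868
  θ3 = atan2(B,A) + arccos(C/0.3972) = 1.2217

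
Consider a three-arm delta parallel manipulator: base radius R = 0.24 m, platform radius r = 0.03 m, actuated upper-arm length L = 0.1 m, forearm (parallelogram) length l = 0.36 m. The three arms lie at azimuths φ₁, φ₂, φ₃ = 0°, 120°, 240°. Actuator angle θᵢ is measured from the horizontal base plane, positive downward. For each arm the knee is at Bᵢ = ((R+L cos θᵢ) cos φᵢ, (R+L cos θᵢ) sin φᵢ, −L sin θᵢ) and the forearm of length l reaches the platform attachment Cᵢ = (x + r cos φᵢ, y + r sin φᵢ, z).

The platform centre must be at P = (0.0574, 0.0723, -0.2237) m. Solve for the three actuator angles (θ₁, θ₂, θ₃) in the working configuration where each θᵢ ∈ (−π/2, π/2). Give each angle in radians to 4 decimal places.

θ₁ = -0.2614, θ₂ = 0.0873, θ₃ = 1.2215

φ1=0.0° → target in arm frame (0.0574, 0.0723)
  e−x'=0.1526;  (l²−L²−(e−x')²−y'²−z²)/2L = 0.2052
  √(A²+B²)=0.2708;  θ1 = -0.9721+0.7108 ≈ -0.2614
φ2=120.0° → target in arm frame (0.0339, -0.0859)
  A cos θ + B sin θ = C:  0.1761·cos θ + -0.2237·sin θ = 0.1559
  √(A²+B²)=0.2847;  θ2 = -0.9039+0.9913 ≈ 0.0873
φ3=240.0° → target in arm frame (-0.0913, 0.0136)
  A=0.3013, B=-0.2237, C=(l²−L²−A²−y'²−z²)/(2L)=-0.1071
  γ=atan2(-0.2237,0.3013)=-0.6386;  ψ=arccos(-0.2853)=1.8601;  θ3=γ+ψ≈1.2215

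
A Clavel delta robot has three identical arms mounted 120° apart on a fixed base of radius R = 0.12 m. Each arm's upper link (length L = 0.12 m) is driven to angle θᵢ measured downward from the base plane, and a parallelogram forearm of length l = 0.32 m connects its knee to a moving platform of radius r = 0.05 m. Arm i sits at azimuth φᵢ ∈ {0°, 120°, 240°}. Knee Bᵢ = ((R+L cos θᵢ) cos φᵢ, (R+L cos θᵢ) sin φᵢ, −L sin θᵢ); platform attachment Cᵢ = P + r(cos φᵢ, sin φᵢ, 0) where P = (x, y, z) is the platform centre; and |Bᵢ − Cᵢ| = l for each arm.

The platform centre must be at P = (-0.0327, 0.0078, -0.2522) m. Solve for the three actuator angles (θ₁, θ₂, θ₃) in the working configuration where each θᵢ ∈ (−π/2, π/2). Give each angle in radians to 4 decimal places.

θ₁ = 0.1742, θ₂ = -0.1746, θ₃ = -0.0871

rotate P by −φ1: (-0.0327, 0.0078, -0.2522)
  A cos θ + B sin θ = C:  0.1027·cos θ + -0.2522·sin θ = 0.0574
  √(A²+B²)=0.2723;  θ1 = -1.1841+1.3582 ≈ 0.1742
φ2=120.0° → target in arm frame (0.0231, 0.0244)
  e−x'=0.0469;  (l²−L²−(e−x')²−y'²−z²)/2L = 0.0900
  √(A²+B²)=0.2565;  θ2 = -1.3870+1.2123 ≈ -0.1746
rotate P by −φ3: (0.0096, -0.0322, -0.2522)
  e−x'=0.0604;  (l²−L²−(e−x')²−y'²−z²)/2L = 0.0821
  γ=atan2(-0.2522,0.0604)=-1.3357;  ψ=arccos(0.3167)=1.2486;  θ3=γ+ψ≈-0.0871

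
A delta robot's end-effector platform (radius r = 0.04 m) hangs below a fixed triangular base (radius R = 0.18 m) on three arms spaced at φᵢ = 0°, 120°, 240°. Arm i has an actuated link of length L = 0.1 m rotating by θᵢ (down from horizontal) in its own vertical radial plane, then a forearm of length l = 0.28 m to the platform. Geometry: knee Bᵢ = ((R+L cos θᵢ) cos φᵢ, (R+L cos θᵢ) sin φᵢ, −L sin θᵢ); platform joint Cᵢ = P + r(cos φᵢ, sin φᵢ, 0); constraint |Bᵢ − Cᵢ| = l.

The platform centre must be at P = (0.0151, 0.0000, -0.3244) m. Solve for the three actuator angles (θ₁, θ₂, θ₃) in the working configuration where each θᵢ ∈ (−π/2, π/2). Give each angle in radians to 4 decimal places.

rotate P by −φ1: (0.0151, 0.0000, -0.3244)
  A cos θ + B sin θ = C:  0.1249·cos θ + -0.3244·sin θ = -0.2622
  γ=atan2(-0.3244,0.1249)=-1.2033;  ψ=arccos(-0.7542)=2.4253;  θ1=γ+ψ≈1.2220
arm 2 (φ=120.0°): x'=-0.0075, y'=-0.0131
  A=0.1475, B=-0.3244, C=(l²−L²−A²−y'²−z²)/(2L)=-0.2939
  γ=atan2(-0.3244,0.1475)=-1.1439;  ψ=arccos(-0.8246)=2.5404;  θ2=γ+ψ≈1.3964
φ3=240.0° → target in arm frame (-0.0076, 0.0131)
  A cos θ + B sin θ = C:  0.1475·cos θ + -0.3244·sin θ = -0.2939
  γ=atan2(-0.3244,0.1475)=-1.1439;  ψ=arccos(-0.8246)=2.5404;  θ3=γ+ψ≈1.3964

θ₁ = 1.2220, θ₂ = 1.3964, θ₃ = 1.3964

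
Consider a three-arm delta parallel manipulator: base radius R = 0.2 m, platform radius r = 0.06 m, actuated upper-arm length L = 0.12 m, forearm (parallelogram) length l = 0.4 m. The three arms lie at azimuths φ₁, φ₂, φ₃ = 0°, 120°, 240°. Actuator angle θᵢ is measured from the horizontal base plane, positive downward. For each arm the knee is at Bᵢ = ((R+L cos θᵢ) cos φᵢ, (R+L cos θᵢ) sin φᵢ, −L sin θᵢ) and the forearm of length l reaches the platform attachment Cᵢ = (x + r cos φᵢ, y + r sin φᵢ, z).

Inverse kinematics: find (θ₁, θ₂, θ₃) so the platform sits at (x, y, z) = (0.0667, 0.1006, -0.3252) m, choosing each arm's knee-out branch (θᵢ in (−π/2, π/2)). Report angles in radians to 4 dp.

φ1=0.0° → target in arm frame (0.0667, 0.1006)
  A cos θ + B sin θ = C:  0.0733·cos θ + -0.3252·sin θ = 0.1015
  √(A²+B²)=0.3334;  θ1 = -1.3491+1.2615 ≈ -0.0876
rotate P by −φ2: (0.0538, -0.1081, -0.3252)
  A=0.0862, B=-0.3252, C=(l²−L²−A²−y'²−z²)/(2L)=0.0864
  θ2 = atan2(B,A) + arccos(C/0.3364) = -0.0005
φ3=240.0° → target in arm frame (-0.1205, 0.0075)
  A cos θ + B sin θ = C:  0.2605·cos θ + -0.3252·sin θ = -0.1169
  √(A²+B²)=0.4167;  θ3 = -0.8955+1.8552 ≈ 0.9597

θ₁ = -0.0876, θ₂ = -0.0005, θ₃ = 0.9597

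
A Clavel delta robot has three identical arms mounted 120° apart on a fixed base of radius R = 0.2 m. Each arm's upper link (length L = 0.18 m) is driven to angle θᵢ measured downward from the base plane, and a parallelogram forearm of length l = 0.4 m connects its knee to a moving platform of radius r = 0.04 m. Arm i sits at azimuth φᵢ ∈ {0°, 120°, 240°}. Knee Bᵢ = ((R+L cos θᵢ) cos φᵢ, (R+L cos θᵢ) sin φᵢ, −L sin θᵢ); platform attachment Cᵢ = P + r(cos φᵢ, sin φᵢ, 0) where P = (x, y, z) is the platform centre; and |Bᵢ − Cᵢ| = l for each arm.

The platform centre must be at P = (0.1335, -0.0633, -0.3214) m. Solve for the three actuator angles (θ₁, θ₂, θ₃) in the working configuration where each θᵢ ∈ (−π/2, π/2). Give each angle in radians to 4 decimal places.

arm 1 (φ=0.0°): x'=0.1335, y'=-0.0633
  e−x'=0.0265;  (l²−L²−(e−x')²−y'²−z²)/2L = 0.0544
  θ1 = atan2(B,A) + arccos(C/0.3225) = -0.0873
rotate P by −φ2: (-0.1216, -0.0840, -0.3214)
  A=0.2816, B=-0.3214, C=(l²−L²−A²−y'²−z²)/(2L)=-0.1723
  θ2 = atan2(B,A) + arccos(C/0.4273) = 1.1345
φ3=240.0° → target in arm frame (-0.0119, 0.1473)
  e−x'=0.1719;  (l²−L²−(e−x')²−y'²−z²)/2L = -0.0748
  γ=atan2(-0.3214,0.1719)=-1.0796;  ψ=arccos(-0.2053)=1.7776;  θ3=γ+ψ≈0.6980

θ₁ = -0.0873, θ₂ = 1.1345, θ₃ = 0.6980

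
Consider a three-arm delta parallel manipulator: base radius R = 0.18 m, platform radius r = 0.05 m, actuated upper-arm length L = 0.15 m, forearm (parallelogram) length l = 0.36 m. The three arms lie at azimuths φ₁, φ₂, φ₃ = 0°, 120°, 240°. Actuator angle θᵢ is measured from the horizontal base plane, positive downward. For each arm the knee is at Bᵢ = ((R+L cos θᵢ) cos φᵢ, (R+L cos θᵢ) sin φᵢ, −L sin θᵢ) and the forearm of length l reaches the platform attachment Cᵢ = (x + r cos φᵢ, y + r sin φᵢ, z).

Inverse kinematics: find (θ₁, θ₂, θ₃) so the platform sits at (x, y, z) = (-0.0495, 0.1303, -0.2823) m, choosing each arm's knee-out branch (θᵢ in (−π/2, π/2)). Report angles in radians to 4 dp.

rotate P by −φ1: (-0.0495, 0.1303, -0.2823)
  e−x'=0.1795;  (l²−L²−(e−x')²−y'²−z²)/2L = -0.0726
  γ=atan2(-0.2823,0.1795)=-1.0044;  ψ=arccos(-0.2171)=1.7897;  θ1=γ+ψ≈0.7852
φ2=120.0° → target in arm frame (0.1376, -0.0223)
  e−x'=-0.0076;  (l²−L²−(e−x')²−y'²−z²)/2L = 0.0895
  γ=atan2(-0.2823,-0.0076)=-1.5977;  ψ=arccos(0.3170)=1.2483;  θ2=γ+ψ≈-0.3494
φ3=240.0° → target in arm frame (-0.0881, -0.1080)
  A=0.2181, B=-0.2823, C=(l²−L²−A²−y'²−z²)/(2L)=-0.1061
  γ=atan2(-0.2823,0.2181)=-0.9130;  ψ=arccos(-0.2974)=1.8727;  θ3=γ+ψ≈0.9597

θ₁ = 0.7852, θ₂ = -0.3494, θ₃ = 0.9597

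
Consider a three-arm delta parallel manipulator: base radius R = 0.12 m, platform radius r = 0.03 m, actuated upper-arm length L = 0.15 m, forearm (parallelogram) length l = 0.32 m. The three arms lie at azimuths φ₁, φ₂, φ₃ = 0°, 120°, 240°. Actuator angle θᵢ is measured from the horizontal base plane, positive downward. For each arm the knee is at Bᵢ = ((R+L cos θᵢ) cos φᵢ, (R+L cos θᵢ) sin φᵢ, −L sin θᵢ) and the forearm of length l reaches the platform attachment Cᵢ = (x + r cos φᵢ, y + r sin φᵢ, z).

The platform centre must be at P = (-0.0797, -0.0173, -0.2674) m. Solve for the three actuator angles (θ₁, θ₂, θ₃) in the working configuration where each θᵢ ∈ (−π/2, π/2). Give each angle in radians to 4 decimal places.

θ₁ = 0.7851, θ₂ = 0.2617, θ₃ = 0.0873

φ1=0.0° → target in arm frame (-0.0797, -0.0173)
  A cos θ + B sin θ = C:  0.1697·cos θ + -0.2674·sin θ = -0.0690
  γ=atan2(-0.2674,0.1697)=-1.0053;  ψ=arccos(-0.2179)=1.7904;  θ1=γ+ψ≈0.7851
arm 2 (φ=120.0°): x'=0.0249, y'=0.0777
  e−x'=0.0651;  (l²−L²−(e−x')²−y'²−z²)/2L = -0.0063
  √(A²+B²)=0.2752;  θ2 = -1.3319+1.5935 ≈ 0.2617
rotate P by −φ3: (0.0548, -0.0604, -0.2674)
  A cos θ + B sin θ = C:  0.0352·cos θ + -0.2674·sin θ = 0.0117
  γ=atan2(-0.2674,0.0352)=-1.4400;  ψ=arccos(0.0435)=1.5273;  θ3=γ+ψ≈0.0873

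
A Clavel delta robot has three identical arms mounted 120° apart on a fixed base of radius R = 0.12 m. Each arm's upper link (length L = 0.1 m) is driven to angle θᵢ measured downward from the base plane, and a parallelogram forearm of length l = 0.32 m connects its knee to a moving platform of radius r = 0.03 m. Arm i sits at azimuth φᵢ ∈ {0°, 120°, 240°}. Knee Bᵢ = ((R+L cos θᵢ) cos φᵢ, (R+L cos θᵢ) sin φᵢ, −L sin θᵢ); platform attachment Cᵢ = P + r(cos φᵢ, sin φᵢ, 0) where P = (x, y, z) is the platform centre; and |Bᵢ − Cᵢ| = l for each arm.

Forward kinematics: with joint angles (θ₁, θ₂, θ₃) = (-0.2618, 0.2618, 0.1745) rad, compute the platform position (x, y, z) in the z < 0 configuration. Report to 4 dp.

centre 1 = (0.1866·cos0.0°, 0.1866·sin0.0°, 0.0259) = (0.1866, 0.0000, 0.0259)
centre 2 = (0.1866·cos120.0°, 0.1866·sin120.0°, -0.0259) = (-0.0933, 0.1616, -0.0259)
φ3=240.0°: virtual centre (-0.0942, -0.1632, -0.0174), radius l
subtract pairs → two planes through P
[-0.5598 0.3232 -0.1035]·P = 0.0000;  [-0.5617 -0.3265 -0.0865]·P = 0.0003
Cramer: x(z) = -0.0003-0.1695z;  y(z) = -0.0005+0.0267z
quadratic in z: (1.0294)z²+(0.0116)z+(-0.0668)=0, √Δ=0.5246 → z ∈ {-0.2604, 0.2492}; z = -0.2604 (taking z<0)
x = 0.0438, y = -0.0075

(0.0438, -0.0075, -0.2604)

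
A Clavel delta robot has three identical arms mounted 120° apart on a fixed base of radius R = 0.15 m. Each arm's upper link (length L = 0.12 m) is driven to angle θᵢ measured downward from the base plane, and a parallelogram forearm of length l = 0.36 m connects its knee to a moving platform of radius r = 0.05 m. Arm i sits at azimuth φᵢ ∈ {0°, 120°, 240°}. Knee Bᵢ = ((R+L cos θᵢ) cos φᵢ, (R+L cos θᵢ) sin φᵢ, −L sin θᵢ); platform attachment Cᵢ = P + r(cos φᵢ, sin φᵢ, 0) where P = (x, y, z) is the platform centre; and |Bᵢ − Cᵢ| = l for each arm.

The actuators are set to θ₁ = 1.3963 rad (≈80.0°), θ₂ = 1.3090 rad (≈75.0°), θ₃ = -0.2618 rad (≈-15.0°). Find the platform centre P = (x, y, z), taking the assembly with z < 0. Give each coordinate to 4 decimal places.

(-0.1147, -0.1728, -0.3286)

O1 = (0.1208·cos0.0°, 0.1208·sin0.0°, -0.1182) = (0.1208, 0.0000, -0.1182)
arm 2 at φ=120.0°: e+L cos θ2 = 0.1311;  O2 = (-0.0655, 0.1135, -0.1159)
O3 = (0.2159·cos240.0°, 0.2159·sin240.0°, 0.0311) = (-0.1080, -0.1870, 0.0311)
|O₂|²−|O₁|² = 0.0020;  |O₃|²−|O₁|² = 0.0190
[-0.3727 0.2270 0.0045]·P = 0.0020;  [-0.4576 -0.3740 0.2985]·P = 0.0190
Cramer: x(z) = -0.0209+0.2855z;  y(z) = -0.0253+0.4488z
sphere 1 gives Az²+Bz+C=0 with A=1.2829, B=0.1327, C=-0.0949;  B²−4AC=0.5047;  roots -0.3286, 0.2251;  negative root z = -0.3286
x = -0.1147, y = -0.1728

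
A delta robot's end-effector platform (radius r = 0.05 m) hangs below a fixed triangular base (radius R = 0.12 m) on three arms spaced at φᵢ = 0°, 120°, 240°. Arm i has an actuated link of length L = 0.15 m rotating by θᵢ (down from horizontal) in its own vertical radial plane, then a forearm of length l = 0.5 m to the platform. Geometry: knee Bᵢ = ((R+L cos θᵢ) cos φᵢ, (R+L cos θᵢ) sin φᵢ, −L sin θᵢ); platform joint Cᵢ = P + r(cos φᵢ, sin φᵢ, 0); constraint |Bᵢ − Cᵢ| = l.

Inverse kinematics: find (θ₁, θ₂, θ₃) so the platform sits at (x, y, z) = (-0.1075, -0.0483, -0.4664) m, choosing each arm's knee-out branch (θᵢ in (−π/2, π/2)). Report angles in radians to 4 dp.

φ1=0.0° → target in arm frame (-0.1075, -0.0483)
  A=0.1775, B=-0.4664, C=(l²−L²−A²−y'²−z²)/(2L)=-0.0796
  θ1 = atan2(B,A) + arccos(C/0.4990) = 0.5238
rotate P by −φ2: (0.0119, 0.1172, -0.4664)
  A=0.0581, B=-0.4664, C=(l²−L²−A²−y'²−z²)/(2L)=-0.0238
  √(A²+B²)=0.4700;  θ2 = -1.4469+1.6215 ≈ 0.1746
arm 3 (φ=240.0°): x'=0.0956, y'=-0.0689
  A cos θ + B sin θ = C:  -0.0256·cos θ + -0.4664·sin θ = 0.0152
  θ3 = atan2(B,A) + arccos(C/0.4671) = -0.0874

θ₁ = 0.5238, θ₂ = 0.1746, θ₃ = -0.0874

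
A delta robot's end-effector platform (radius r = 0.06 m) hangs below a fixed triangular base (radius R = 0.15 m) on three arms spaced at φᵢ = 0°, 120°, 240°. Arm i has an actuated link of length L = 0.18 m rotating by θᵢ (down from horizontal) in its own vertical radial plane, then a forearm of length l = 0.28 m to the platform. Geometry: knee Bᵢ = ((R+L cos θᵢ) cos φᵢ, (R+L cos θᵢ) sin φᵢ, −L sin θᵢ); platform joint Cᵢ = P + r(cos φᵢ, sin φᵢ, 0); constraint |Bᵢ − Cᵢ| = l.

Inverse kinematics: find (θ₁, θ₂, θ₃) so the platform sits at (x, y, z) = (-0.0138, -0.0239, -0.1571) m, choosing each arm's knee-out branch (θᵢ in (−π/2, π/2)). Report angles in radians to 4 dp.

rotate P by −φ1: (-0.0138, -0.0239, -0.1571)
  A cos θ + B sin θ = C:  0.1038·cos θ + -0.1571·sin θ = 0.0277
  γ=atan2(-0.1571,0.1038)=-0.9869;  ψ=arccos(0.1471)=1.4231;  θ1=γ+ψ≈0.4362
arm 2 (φ=120.0°): x'=-0.0138, y'=0.0239
  e−x'=0.1038;  (l²−L²−(e−x')²−y'²−z²)/2L = 0.0277
  γ=atan2(-0.1571,0.1038)=-0.9869;  ψ=arccos(0.1471)=1.4231;  θ2=γ+ψ≈0.4362
rotate P by −φ3: (0.0276, 0.0000, -0.1571)
  A cos θ + B sin θ = C:  0.0624·cos θ + -0.1571·sin θ = 0.0484
  θ3 = atan2(B,A) + arccos(C/0.1690) = 0.0877

θ₁ = 0.4362, θ₂ = 0.4362, θ₃ = 0.0877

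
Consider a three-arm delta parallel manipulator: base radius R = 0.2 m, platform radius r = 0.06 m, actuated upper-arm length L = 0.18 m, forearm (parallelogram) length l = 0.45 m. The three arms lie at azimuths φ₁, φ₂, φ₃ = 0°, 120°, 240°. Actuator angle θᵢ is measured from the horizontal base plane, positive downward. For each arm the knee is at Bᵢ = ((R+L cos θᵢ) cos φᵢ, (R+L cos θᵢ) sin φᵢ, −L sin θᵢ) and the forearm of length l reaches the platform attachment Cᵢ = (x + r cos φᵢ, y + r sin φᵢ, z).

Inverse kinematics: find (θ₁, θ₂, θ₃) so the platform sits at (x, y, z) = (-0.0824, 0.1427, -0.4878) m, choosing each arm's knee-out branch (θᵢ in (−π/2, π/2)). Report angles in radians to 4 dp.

arm 1 (φ=0.0°): x'=-0.0824, y'=0.1427
  A=0.2224, B=-0.4878, C=(l²−L²−A²−y'²−z²)/(2L)=-0.3824
  √(A²+B²)=0.5361;  θ1 = -1.1430+2.3651 ≈ 1.2220
arm 2 (φ=120.0°): x'=0.1648, y'=0.0000
  e−x'=-0.0248;  (l²−L²−(e−x')²−y'²−z²)/2L = -0.1902
  √(A²+B²)=0.4884;  θ2 = -1.6216+1.9707 ≈ 0.3492
φ3=240.0° → target in arm frame (-0.0824, -0.1427)
  e−x'=0.2224;  (l²−L²−(e−x')²−y'²−z²)/2L = -0.3824
  θ3 = atan2(B,A) + arccos(C/0.5361) = 1.2220

θ₁ = 1.2220, θ₂ = 0.3492, θ₃ = 1.2220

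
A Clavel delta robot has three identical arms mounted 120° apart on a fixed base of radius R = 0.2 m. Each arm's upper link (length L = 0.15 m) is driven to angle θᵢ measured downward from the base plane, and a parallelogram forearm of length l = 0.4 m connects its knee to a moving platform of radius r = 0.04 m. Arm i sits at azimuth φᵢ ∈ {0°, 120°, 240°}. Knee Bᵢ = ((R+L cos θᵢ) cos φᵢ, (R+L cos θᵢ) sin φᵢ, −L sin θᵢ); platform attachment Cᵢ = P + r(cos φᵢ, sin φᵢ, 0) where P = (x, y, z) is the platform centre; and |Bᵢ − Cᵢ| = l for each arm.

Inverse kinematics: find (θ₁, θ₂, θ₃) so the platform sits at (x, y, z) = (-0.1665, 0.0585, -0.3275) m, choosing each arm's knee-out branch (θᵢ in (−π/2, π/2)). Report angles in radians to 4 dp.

θ₁ = 1.3965, θ₂ = -0.0872, θ₃ = 0.5241

rotate P by −φ1: (-0.1665, 0.0585, -0.3275)
  A cos θ + B sin θ = C:  0.3265·cos θ + -0.3275·sin θ = -0.2659
  γ=atan2(-0.3275,0.3265)=-0.7869;  ψ=arccos(-0.5751)=2.1835;  θ1=γ+ψ≈1.3965
rotate P by −φ2: (0.1339, 0.1149, -0.3275)
  e−x'=0.0261;  (l²−L²−(e−x')²−y'²−z²)/2L = 0.0545
  θ2 = atan2(B,A) + arccos(C/0.3285) = -0.0872
arm 3 (φ=240.0°): x'=0.0326, y'=-0.1734
  A cos θ + B sin θ = C:  0.1274·cos θ + -0.3275·sin θ = -0.0536
  √(A²+B²)=0.3514;  θ3 = -1.1998+1.7239 ≈ 0.5241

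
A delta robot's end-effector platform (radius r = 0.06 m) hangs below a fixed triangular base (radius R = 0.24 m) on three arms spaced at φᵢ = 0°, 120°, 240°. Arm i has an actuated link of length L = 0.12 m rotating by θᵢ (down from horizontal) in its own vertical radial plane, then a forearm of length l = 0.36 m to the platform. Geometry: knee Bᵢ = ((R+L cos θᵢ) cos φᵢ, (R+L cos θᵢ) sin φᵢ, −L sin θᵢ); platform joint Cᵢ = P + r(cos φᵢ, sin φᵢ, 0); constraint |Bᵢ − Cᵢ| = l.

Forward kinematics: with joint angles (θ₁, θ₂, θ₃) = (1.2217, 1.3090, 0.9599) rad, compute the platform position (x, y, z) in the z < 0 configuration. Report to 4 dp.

(-0.0096, -0.0337, -0.3871)

φ1=0.0°: virtual centre (0.2210, 0.0000, -0.1128), radius l
centre 2 = (0.2111·cos120.0°, 0.2111·sin120.0°, -0.1159) = (-0.1055, 0.1828, -0.1159)
φ3=240.0°: virtual centre (-0.1244, -0.2155, -0.0983), radius l
subtract pairs → two planes through P
[-0.6531 0.3656 -0.0063]·P = -0.0036;  [-0.6909 -0.4310 0.0289]·P = 0.0100
det = 0.5341;  x = -0.0039+0.0147z,  y = -0.0169+0.0435z
quadratic in z: (1.0021)z²+(0.2174)z+(-0.0660)=0, √Δ=0.5583 → z ∈ {-0.3871, 0.1701}; z = -0.3871 (taking z<0)
x = -0.0096, y = -0.0337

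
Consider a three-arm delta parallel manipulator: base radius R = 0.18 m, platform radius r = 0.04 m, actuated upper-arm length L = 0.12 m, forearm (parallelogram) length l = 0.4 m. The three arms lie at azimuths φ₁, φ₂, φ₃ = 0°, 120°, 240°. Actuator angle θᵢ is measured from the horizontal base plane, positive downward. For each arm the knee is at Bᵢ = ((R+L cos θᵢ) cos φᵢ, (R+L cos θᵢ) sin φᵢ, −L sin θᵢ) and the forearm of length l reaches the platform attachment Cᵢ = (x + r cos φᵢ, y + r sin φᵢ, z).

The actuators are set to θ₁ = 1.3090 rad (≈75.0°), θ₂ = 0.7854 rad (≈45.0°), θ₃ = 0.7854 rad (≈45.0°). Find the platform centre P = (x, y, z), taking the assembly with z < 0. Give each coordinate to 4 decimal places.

(-0.0739, 0.0000, -0.4321)

φ1=0.0°: virtual centre (0.1711, 0.0000, -0.1159), radius l
arm 2 at φ=120.0°: (R−r)+L cos θ2 = 0.2249;  O2 = (-0.1124, 0.1947, -0.0849)
φ3=240.0°: virtual centre (-0.1124, -0.1947, -0.0849), radius l
subtract pairs → two planes through P
[-0.5670 0.3895 0.0621]·P = 0.0151;  [-0.5670 -0.3895 0.0621]·P = 0.0151
det = 0.4416;  x = -0.0266+0.1096z,  y = 0.0000+0.0000z
into |P−O₁|² = l²: 1.0120z² + 0.1885z + -0.1075 = 0;  Δ = 0.4707;  z = -0.4321 or 0.2458 → z<0 root = -0.4321
x = -0.0739, y = 0.0000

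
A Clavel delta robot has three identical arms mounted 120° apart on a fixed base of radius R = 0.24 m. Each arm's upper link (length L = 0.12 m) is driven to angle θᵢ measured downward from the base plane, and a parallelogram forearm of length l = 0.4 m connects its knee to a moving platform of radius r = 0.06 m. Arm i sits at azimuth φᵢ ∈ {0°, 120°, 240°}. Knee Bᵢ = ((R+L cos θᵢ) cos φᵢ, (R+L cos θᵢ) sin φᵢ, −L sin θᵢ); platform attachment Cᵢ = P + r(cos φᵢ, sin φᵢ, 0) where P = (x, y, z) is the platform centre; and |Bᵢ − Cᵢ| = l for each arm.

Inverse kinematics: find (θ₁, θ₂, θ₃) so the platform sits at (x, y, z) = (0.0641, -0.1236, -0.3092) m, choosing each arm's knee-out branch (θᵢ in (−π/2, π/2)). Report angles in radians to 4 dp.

θ₁ = 0.0867, θ₂ = 1.3090, θ₃ = -0.0001

arm 1 (φ=0.0°): x'=0.0641, y'=-0.1236
  A cos θ + B sin θ = C:  0.1159·cos θ + -0.3092·sin θ = 0.0887
  √(A²+B²)=0.3302;  θ1 = -1.2122+1.2989 ≈ 0.0867
rotate P by −φ2: (-0.1391, 0.0063, -0.3092)
  A=0.3191, B=-0.3092, C=(l²−L²−A²−y'²−z²)/(2L)=-0.2161
  γ=atan2(-0.3092,0.3191)=-0.7697;  ψ=arccos(-0.4863)=2.0787;  θ2=γ+ψ≈1.3090
rotate P by −φ3: (0.0750, 0.1173, -0.3092)
  A=0.1050, B=-0.3092, C=(l²−L²−A²−y'²−z²)/(2L)=0.1050
  γ=atan2(-0.3092,0.1050)=-1.2434;  ψ=arccos(0.3216)=1.2433;  θ3=γ+ψ≈-0.0001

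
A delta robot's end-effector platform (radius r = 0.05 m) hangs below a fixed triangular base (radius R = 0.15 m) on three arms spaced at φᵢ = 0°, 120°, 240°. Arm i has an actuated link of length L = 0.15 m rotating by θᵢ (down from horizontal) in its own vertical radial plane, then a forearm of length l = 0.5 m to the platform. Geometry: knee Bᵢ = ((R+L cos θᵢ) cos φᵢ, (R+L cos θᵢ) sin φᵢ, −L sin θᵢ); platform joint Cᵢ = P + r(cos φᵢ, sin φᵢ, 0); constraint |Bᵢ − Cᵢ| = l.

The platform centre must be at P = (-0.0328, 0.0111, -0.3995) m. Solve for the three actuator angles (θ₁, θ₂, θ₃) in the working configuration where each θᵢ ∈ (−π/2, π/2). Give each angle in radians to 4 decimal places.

θ₁ = -0.0873, θ₂ = -0.3496, θ₃ = -0.2621

arm 1 (φ=0.0°): x'=-0.0328, y'=0.0111
  e−x'=0.1328;  (l²−L²−(e−x')²−y'²−z²)/2L = 0.1671
  √(A²+B²)=0.4210;  θ1 = -1.2499+1.1625 ≈ -0.0873
rotate P by −φ2: (0.0260, 0.0229, -0.3995)
  A cos θ + B sin θ = C:  0.0740·cos θ + -0.3995·sin θ = 0.2063
  θ2 = atan2(B,A) + arccos(C/0.4063) = -0.3496
φ3=240.0° → target in arm frame (0.0068, -0.0340)
  A cos θ + B sin θ = C:  0.0932·cos θ + -0.3995·sin θ = 0.1935
  γ=atan2(-0.3995,0.0932)=-1.3416;  ψ=arccos(0.4718)=1.0795;  θ3=γ+ψ≈-0.2621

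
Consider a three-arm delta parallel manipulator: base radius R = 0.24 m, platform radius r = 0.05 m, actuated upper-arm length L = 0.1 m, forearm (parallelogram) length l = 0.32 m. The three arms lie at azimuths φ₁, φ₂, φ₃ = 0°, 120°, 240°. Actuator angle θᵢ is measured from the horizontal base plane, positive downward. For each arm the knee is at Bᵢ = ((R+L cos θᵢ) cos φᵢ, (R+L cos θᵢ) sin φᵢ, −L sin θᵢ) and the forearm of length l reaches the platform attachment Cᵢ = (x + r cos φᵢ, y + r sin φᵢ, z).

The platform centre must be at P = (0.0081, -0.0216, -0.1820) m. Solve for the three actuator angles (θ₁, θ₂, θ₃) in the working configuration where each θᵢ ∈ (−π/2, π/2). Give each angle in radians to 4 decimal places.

φ1=0.0° → target in arm frame (0.0081, -0.0216)
  A=0.1819, B=-0.1820, C=(l²−L²−A²−y'²−z²)/(2L)=0.1286
  √(A²+B²)=0.2573;  θ1 = -0.7857+1.0474 ≈ 0.2617
φ2=120.0° → target in arm frame (-0.0228, 0.0038)
  A=0.2128, B=-0.1820, C=(l²−L²−A²−y'²−z²)/(2L)=0.0700
  θ2 = atan2(B,A) + arccos(C/0.2800) = 0.6105
rotate P by −φ3: (0.0147, 0.0178, -0.1820)
  A cos θ + B sin θ = C:  0.1753·cos θ + -0.1820·sin θ = 0.1411
  √(A²+B²)=0.2527;  θ3 = -0.8040+0.9786 ≈ 0.1746

θ₁ = 0.2617, θ₂ = 0.6105, θ₃ = 0.1746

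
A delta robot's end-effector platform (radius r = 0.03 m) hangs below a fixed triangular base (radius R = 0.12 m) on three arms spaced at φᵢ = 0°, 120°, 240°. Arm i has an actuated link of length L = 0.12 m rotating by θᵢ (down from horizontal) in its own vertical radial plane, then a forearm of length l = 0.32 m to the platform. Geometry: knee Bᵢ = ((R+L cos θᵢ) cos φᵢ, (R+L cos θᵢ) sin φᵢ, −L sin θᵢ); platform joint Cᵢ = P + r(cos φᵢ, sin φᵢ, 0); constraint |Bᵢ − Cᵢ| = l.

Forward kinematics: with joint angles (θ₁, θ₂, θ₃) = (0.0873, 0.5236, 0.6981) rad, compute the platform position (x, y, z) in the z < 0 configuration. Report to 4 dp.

(0.0631, 0.0200, -0.2943)

arm 1 at φ=0.0°: (R−r)+L cos θ1 = 0.2095;  S1 = (0.2095, 0.0000, -0.0105)
φ2=120.0°: virtual centre (-0.0970, 0.1679, -0.0600), radius l
φ3=240.0°: virtual centre (-0.0910, -0.1576, -0.0771), radius l
eliminate P² terms by subtracting sphere 1 from 2 and 3
linear system: -0.6130x+0.3359y = -0.0028−-0.0991z; -0.6010x+-0.3151y = -0.0050−-0.1333z
Cramer: x(z) = 0.0065-0.1924z;  y(z) = 0.0034-0.0562z
into |P−S₁|² = l²: 1.0402z² + 0.0987z + -0.0610 = 0;  Δ = 0.2637;  z = -0.2943 or 0.1994 → z<0 root = -0.2943
x = 0.0631, y = 0.0200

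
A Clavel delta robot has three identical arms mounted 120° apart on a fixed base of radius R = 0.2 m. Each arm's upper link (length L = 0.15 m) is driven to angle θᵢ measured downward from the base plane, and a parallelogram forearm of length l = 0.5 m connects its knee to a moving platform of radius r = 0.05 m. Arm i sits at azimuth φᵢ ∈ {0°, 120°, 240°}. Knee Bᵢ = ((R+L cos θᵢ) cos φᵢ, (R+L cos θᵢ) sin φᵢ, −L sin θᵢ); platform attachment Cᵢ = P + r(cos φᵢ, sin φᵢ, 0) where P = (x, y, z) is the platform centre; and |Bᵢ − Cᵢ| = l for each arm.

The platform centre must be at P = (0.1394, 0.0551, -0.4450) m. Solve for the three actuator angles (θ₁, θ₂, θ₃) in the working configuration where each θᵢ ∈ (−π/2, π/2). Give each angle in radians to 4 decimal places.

φ1=0.0° → target in arm frame (0.1394, 0.0551)
  A cos θ + B sin θ = C:  0.0106·cos θ + -0.4450·sin θ = 0.0878
  √(A²+B²)=0.4451;  θ1 = -1.5470+1.3723 ≈ -0.1746
arm 2 (φ=120.0°): x'=-0.0220, y'=-0.1483
  A=0.1720, B=-0.4450, C=(l²−L²−A²−y'²−z²)/(2L)=-0.0736
  θ2 = atan2(B,A) + arccos(C/0.4771) = 0.5237
φ3=240.0° → target in arm frame (-0.1174, 0.0932)
  A=0.2674, B=-0.4450, C=(l²−L²−A²−y'²−z²)/(2L)=-0.1691
  √(A²+B²)=0.5192;  θ3 = -1.0297+1.9025 ≈ 0.8728

θ₁ = -0.1746, θ₂ = 0.5237, θ₃ = 0.8728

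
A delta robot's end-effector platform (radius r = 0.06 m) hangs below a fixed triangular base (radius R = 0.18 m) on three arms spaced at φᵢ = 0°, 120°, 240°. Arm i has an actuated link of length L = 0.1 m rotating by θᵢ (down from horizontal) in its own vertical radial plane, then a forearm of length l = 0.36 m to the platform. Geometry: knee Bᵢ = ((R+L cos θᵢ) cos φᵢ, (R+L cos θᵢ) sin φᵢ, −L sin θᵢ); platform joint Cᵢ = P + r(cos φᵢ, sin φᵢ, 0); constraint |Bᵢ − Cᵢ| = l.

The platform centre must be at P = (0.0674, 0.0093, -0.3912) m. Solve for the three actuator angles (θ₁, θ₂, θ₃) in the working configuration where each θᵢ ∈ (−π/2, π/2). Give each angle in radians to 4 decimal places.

φ1=0.0° → target in arm frame (0.0674, 0.0093)
  A cos θ + B sin θ = C:  0.0526·cos θ + -0.3912·sin θ = -0.1815
  γ=atan2(-0.3912,0.0526)=-1.4371;  ψ=arccos(-0.4597)=2.0485;  θ1=γ+ψ≈0.6113
φ2=120.0° → target in arm frame (-0.0256, -0.0630)
  A cos θ + B sin θ = C:  0.1456·cos θ + -0.3912·sin θ = -0.2931
  γ=atan2(-0.3912,0.1456)=-1.2144;  ψ=arccos(-0.7022)=2.3492;  θ2=γ+ψ≈1.1348
rotate P by −φ3: (-0.0418, 0.0537, -0.3912)
  e−x'=0.1618;  (l²−L²−(e−x')²−y'²−z²)/2L = -0.3124
  θ3 = atan2(B,A) + arccos(C/0.4233) = 1.2223

θ₁ = 0.6113, θ₂ = 1.1348, θ₃ = 1.2223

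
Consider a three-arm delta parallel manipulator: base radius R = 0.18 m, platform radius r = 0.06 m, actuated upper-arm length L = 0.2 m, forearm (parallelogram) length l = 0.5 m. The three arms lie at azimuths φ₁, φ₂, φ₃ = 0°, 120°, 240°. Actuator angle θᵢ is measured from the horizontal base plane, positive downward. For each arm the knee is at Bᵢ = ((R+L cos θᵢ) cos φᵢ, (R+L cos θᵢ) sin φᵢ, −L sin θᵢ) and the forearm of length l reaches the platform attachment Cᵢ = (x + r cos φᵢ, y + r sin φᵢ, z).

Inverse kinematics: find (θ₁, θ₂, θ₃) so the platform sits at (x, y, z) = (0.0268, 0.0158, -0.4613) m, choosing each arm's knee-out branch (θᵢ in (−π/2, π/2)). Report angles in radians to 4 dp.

θ₁ = 0.2617, θ₂ = 0.3490, θ₃ = 0.4364

φ1=0.0° → target in arm frame (0.0268, 0.0158)
  A=0.0932, B=-0.4613, C=(l²−L²−A²−y'²−z²)/(2L)=-0.0293
  θ1 = atan2(B,A) + arccos(C/0.4706) = 0.2617
rotate P by −φ2: (0.0003, -0.0311, -0.4613)
  e−x'=0.1197;  (l²−L²−(e−x')²−y'²−z²)/2L = -0.0452
  √(A²+B²)=0.4766;  θ2 = -1.3169+1.6659 ≈ 0.3490
φ3=240.0° → target in arm frame (-0.0271, 0.0153)
  A cos θ + B sin θ = C:  0.1471·cos θ + -0.4613·sin θ = -0.0617
  √(A²+B²)=0.4842;  θ3 = -1.2621+1.6985 ≈ 0.4364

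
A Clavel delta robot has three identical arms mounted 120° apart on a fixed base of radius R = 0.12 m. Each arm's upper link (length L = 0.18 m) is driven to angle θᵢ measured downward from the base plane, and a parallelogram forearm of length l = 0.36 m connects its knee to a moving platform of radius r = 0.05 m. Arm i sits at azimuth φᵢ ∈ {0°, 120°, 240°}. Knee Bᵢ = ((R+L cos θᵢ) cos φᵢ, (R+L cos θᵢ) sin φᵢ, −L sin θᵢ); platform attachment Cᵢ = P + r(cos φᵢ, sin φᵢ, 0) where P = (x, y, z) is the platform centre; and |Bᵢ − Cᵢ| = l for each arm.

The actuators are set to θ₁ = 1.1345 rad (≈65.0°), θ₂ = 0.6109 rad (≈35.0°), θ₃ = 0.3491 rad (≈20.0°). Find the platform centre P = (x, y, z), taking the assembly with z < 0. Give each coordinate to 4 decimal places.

(-0.1385, -0.0401, -0.3799)

arm 1 at φ=0.0°: ρ1 = 0.1461;  O1 = (0.1461, 0.0000, -0.1631)
φ2=120.0°: virtual centre (-0.1087, 0.1883, -0.1032), radius l
arm 3 at φ=240.0°: ρ3 = 0.2391;  O3 = (-0.1196, -0.2071, -0.0616)
|O₂|²−|O₁|² = 0.0100;  |O₃|²−|O₁|² = 0.0130
linear system: -0.5096x+0.3766y = 0.0100−0.1198z; -0.5313x+-0.4142y = 0.0130−0.2031z
Cramer: x(z) = -0.0220+0.3067z;  y(z) = -0.0032+0.0970z
quadratic in z: (1.1035)z²+(0.2225)z+(-0.0747)=0, √Δ=0.6159 → z ∈ {-0.3799, 0.1782}; z = -0.3799 (taking z<0)
x = -0.1385, y = -0.0401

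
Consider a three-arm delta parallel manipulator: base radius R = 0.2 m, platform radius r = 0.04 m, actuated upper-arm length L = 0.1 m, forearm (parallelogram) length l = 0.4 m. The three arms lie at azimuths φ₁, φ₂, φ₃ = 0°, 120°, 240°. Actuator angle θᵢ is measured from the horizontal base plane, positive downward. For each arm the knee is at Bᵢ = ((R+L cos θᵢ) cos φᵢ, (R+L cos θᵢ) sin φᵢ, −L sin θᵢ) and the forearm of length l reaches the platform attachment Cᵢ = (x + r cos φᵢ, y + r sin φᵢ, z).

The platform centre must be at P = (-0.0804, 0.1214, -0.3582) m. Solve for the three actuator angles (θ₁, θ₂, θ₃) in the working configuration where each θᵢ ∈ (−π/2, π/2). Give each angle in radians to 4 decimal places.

φ1=0.0° → target in arm frame (-0.0804, 0.1214)
  A=0.2404, B=-0.3582, C=(l²−L²−A²−y'²−z²)/(2L)=-0.2542
  θ1 = atan2(B,A) + arccos(C/0.4314) = 1.2212
φ2=120.0° → target in arm frame (0.1453, 0.0089)
  e−x'=0.0147;  (l²−L²−(e−x')²−y'²−z²)/2L = 0.1070
  √(A²+B²)=0.3585;  θ2 = -1.5299+1.2677 ≈ -0.2621
rotate P by −φ3: (-0.0649, -0.1303, -0.3582)
  A=0.2249, B=-0.3582, C=(l²−L²−A²−y'²−z²)/(2L)=-0.2294
  √(A²+B²)=0.4230;  θ3 = -1.0101+2.1442 ≈ 1.1341

θ₁ = 1.2212, θ₂ = -0.2621, θ₃ = 1.1341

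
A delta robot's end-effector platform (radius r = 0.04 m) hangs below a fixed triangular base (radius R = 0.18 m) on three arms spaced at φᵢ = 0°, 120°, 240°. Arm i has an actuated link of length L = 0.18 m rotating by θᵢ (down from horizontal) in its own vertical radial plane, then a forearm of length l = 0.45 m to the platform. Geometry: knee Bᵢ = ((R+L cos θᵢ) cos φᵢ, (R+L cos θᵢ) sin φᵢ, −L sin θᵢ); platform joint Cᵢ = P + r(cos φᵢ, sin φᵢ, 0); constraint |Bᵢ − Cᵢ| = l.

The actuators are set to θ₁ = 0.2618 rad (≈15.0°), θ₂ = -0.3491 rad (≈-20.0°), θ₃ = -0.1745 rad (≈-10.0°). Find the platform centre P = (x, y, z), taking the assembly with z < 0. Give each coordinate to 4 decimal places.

φ1=0.0°: virtual centre (0.3139, 0.0000, -0.0466), radius l
arm 2 at φ=120.0°: e+L cos θ2 = 0.3091;  centre 2 = (-0.1546, 0.2677, 0.0616)
arm 3 at φ=240.0°: e+L cos θ3 = 0.3173;  centre 3 = (-0.1586, -0.2748, 0.0313)
|centre ₂|²−|centre ₁|² = -0.0013;  |centre ₃|²−|centre ₁|² = 0.0010
[-0.9369 0.5355 0.2163]·P = -0.0013;  [-0.9450 -0.5495 0.1557]·P = 0.0010
Cramer: x(z) = 0.0002+0.1981z;  y(z) = -0.0021-0.0574z
into |P−centre ₁|² = l²: 1.0425z² + -0.0309z + -0.1019 = 0;  Δ = 0.4261;  z = -0.2983 or 0.3279 → z<0 root = -0.2983
x = -0.0589, y = 0.0150

(-0.0589, 0.0150, -0.2983)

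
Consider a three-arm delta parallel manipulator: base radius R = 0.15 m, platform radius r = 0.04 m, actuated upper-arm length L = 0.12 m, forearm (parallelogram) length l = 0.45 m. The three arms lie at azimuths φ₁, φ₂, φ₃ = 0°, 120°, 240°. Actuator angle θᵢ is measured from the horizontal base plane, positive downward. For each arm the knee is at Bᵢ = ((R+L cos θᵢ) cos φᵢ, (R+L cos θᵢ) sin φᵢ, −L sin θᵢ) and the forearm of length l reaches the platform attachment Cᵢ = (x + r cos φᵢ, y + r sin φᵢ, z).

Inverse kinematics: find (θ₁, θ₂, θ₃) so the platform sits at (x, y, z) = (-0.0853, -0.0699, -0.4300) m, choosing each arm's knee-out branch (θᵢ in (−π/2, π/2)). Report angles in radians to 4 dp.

arm 1 (φ=0.0°): x'=-0.0853, y'=-0.0699
  A cos θ + B sin θ = C:  0.1953·cos θ + -0.4300·sin θ = -0.1660
  γ=atan2(-0.4300,0.1953)=-1.1445;  ψ=arccos(-0.3514)=1.9298;  θ1=γ+ψ≈0.7854
φ2=120.0° → target in arm frame (-0.0179, 0.1088)
  e−x'=0.1279;  (l²−L²−(e−x')²−y'²−z²)/2L = -0.1042
  √(A²+B²)=0.4486;  θ2 = -1.2817+1.8051 ≈ 0.5234
φ3=240.0° → target in arm frame (0.1032, -0.0389)
  A cos θ + B sin θ = C:  0.0068·cos θ + -0.4300·sin θ = 0.0068
  θ3 = atan2(B,A) + arccos(C/0.4301) = 0.0000

θ₁ = 0.7854, θ₂ = 0.5234, θ₃ = 0.0000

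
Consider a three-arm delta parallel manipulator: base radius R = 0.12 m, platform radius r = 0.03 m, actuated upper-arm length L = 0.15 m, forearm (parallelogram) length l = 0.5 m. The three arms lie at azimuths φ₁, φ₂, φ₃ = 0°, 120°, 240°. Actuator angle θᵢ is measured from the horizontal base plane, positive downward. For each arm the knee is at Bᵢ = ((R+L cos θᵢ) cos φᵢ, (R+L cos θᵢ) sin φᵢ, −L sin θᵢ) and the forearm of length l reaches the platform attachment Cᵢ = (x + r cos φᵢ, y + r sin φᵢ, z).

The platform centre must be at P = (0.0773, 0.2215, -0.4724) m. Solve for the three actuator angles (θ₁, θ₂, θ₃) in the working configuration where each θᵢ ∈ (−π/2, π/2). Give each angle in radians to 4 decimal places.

arm 1 (φ=0.0°): x'=0.0773, y'=0.2215
  A=0.0127, B=-0.4724, C=(l²−L²−A²−y'²−z²)/(2L)=-0.1496
  √(A²+B²)=0.4726;  θ1 = -1.5439+1.8929 ≈ 0.3490
arm 2 (φ=120.0°): x'=0.1532, y'=-0.1777
  A=-0.0632, B=-0.4724, C=(l²−L²−A²−y'²−z²)/(2L)=-0.1041
  √(A²+B²)=0.4766;  θ2 = -1.7037+1.7910 ≈ 0.0872
rotate P by −φ3: (-0.2305, -0.0438, -0.4724)
  A cos θ + B sin θ = C:  0.3205·cos θ + -0.4724·sin θ = -0.3343
  √(A²+B²)=0.5708;  θ3 = -0.9747+2.1964 ≈ 1.2217

θ₁ = 0.3490, θ₂ = 0.0872, θ₃ = 1.2217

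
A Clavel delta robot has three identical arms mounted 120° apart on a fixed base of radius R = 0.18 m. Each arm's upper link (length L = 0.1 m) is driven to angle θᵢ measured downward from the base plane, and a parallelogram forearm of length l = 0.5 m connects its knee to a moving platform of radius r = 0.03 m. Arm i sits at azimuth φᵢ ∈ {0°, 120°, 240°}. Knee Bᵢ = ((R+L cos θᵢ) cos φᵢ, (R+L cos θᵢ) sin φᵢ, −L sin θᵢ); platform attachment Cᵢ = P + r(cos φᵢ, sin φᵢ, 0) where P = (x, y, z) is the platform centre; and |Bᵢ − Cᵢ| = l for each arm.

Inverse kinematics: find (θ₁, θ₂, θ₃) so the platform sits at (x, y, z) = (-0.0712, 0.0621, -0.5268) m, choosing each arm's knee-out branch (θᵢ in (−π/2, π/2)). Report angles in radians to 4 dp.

θ₁ = 1.3088, θ₂ = 0.5231, θ₃ = 1.0469

arm 1 (φ=0.0°): x'=-0.0712, y'=0.0621
  A cos θ + B sin θ = C:  0.2212·cos θ + -0.5268·sin θ = -0.4515
  θ1 = atan2(B,A) + arccos(C/0.5714) = 1.3088
φ2=120.0° → target in arm frame (0.0894, 0.0306)
  A cos θ + B sin θ = C:  0.0606·cos θ + -0.5268·sin θ = -0.2107
  γ=atan2(-0.5268,0.0606)=-1.4562;  ψ=arccos(-0.3972)=1.9793;  θ2=γ+ψ≈0.5231
φ3=240.0° → target in arm frame (-0.0182, -0.0927)
  A=0.1682, B=-0.5268, C=(l²−L²−A²−y'²−z²)/(2L)=-0.3720
  γ=atan2(-0.5268,0.1682)=-1.2618;  ψ=arccos(-0.6727)=2.3086;  θ3=γ+ψ≈1.0469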